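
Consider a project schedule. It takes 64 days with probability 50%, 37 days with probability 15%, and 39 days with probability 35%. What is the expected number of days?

51.2 days

EV = 0.5 × 64 + 0.15 × 37 + 0.35 × 39 = 32 + 5.55 + 13.65 = 51.2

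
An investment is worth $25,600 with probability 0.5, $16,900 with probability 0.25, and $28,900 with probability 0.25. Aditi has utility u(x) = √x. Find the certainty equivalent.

E[u] = 0.5·√25600 + 0.25·√16900 + 0.25·√28900 = 0.5·160 + 0.25·130 + 0.25·170 = 155
CE = (155)² = 24025

$24,025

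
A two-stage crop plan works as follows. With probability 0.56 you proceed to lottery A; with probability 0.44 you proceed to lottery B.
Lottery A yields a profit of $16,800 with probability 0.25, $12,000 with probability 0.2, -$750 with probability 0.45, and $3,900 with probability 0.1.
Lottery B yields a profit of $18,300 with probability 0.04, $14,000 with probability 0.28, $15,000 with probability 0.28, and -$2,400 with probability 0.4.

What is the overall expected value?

$7,197.88

EV(A) = 0.25 × 16800 + 0.2 × 12000 + 0.45 × (-750) + 0.1 × 3900 = 4200 + 2400 − 337.5 + 390 = 6652.5
EV(B) = 0.04 × 18300 + 0.28 × 14000 + 0.28 × 15000 + 0.4 × (-2400) = 732 + 3920 + 4200 − 960 = 7892
Overall = 0.56 × 6652.5 + 0.44 × 7892 = 3725.4 + 3472.48 = 7197.88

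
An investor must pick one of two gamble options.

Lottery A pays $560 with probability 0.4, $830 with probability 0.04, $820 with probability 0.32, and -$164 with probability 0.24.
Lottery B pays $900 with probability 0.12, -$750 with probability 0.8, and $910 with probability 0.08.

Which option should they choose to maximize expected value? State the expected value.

Lottery A ($480.24)

Lottery A = 0.4 × 560 + 0.04 × 830 + 0.32 × 820 + 0.24 × (-164) = 224 + 33.2 + 262.4 − 39.36 = 480.24
Lottery B = 0.12 × 900 + 0.8 × (-750) + 0.08 × 910 = 108 − 600 + 72.8 = -419.2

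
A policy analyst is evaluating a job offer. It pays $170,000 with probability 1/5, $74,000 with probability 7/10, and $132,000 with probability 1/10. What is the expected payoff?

EV = 1/5 × 170000 + 7/10 × 74000 + 1/10 × 132000 = 34000 + 51800 + 13200 = 99000

$99,000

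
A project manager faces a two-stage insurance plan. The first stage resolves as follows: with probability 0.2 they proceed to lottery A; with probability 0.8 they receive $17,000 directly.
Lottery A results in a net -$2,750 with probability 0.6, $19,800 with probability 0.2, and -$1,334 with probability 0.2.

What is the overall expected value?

EV(A) = 0.6 × (-2750) + 0.2 × 19800 + 0.2 × (-1334) = -1650 + 3960 − 266.8 = 2043.2
Branch B: 17000 (certain)
Overall = 0.2 × 2043.2 + 0.8 × 17000 = 408.64 + 13600 = 14008.64

$14,008.64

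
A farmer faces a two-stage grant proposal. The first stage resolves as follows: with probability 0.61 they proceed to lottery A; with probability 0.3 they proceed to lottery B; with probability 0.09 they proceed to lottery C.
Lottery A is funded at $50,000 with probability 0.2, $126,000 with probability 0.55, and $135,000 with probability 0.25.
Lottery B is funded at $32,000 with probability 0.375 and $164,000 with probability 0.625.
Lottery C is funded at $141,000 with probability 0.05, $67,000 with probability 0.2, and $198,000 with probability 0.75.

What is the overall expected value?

$118,516

EV(A) = 0.2 × 50000 + 0.55 × 126000 + 0.25 × 135000 = 10000 + 69300 + 33750 = 113050
EV(B) = 0.375 × 32000 + 0.625 × 164000 = 12000 + 102500 = 114500
EV(C) = 0.05 × 141000 + 0.2 × 67000 + 0.75 × 198000 = 7050 + 13400 + 148500 = 168950
Overall = 0.61 × 113050 + 0.3 × 114500 + 0.09 × 168950 = 68960.5 + 34350 + 15205.5 = 118516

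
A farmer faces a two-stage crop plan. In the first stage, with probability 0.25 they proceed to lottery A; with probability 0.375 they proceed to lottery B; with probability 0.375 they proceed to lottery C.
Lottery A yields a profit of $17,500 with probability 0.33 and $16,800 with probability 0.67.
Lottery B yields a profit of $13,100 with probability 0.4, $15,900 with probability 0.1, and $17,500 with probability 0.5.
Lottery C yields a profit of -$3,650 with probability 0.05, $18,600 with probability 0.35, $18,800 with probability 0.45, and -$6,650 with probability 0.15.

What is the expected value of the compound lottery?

$15,271.50

EV(A) = 0.33 × 17500 + 0.67 × 16800 = 5775 + 11256 = 17031
EV(B) = 0.4 × 13100 + 0.1 × 15900 + 0.5 × 17500 = 5240 + 1590 + 8750 = 15580
EV(C) = 0.05 × (-3650) + 0.35 × 18600 + 0.45 × 18800 + 0.15 × (-6650) = -182.5 + 6510 + 8460 − 997.5 = 13790
Overall = 0.25 × 17031 + 0.375 × 15580 + 0.375 × 13790 = 4257.75 + 5842.5 + 5171.25 = 15271.5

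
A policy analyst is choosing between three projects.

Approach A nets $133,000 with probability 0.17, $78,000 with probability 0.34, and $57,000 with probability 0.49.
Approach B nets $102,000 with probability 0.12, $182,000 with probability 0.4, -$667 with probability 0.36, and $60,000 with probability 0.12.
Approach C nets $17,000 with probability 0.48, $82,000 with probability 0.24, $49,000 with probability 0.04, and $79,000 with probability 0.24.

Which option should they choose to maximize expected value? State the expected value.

Approach A = 0.17 × 133000 + 0.34 × 78000 + 0.49 × 57000 = 22610 + 26520 + 27930 = 77060
Approach B = 0.12 × 102000 + 0.4 × 182000 + 0.36 × (-667) + 0.12 × 60000 = 12240 + 72800 − 240.12 + 7200 = 91999.88
Approach C = 0.48 × 17000 + 0.24 × 82000 + 0.04 × 49000 + 0.24 × 79000 = 8160 + 19680 + 1960 + 18960 = 48760

Approach B ($91,999.88)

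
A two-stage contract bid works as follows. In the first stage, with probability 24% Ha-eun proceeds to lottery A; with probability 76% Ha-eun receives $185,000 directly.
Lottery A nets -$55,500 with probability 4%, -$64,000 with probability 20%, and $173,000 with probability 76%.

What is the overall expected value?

EV(A) = 0.04 × (-55500) + 0.2 × (-64000) + 0.76 × 173000 = -2220 − 12800 + 131480 = 116460
Branch B: 185000 (certain)
Overall = 0.24 × 116460 + 0.76 × 185000 = 27950.4 + 140600 = 168550.4

$168,550.40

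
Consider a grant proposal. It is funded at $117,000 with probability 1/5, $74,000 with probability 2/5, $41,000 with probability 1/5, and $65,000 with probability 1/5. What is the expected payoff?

EV = 1/5 × 117000 + 2/5 × 74000 + 1/5 × 41000 + 1/5 × 65000 = 23400 + 29600 + 8200 + 13000 = 74200

$74,200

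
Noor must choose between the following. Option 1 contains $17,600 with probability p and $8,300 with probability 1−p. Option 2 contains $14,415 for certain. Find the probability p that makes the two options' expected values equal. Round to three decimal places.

p = 0.658

p·17600 + (1−p)·8300 = 14415
9300p + 8300 = 14415
p = (14415 − 8300) / 9300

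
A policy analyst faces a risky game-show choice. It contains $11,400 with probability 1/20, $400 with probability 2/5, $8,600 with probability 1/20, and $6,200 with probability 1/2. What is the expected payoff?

$4,260

EV = 1/20 × 11400 + 2/5 × 400 + 1/20 × 8600 + 1/2 × 6200 = 570 + 160 + 430 + 3100 = 4260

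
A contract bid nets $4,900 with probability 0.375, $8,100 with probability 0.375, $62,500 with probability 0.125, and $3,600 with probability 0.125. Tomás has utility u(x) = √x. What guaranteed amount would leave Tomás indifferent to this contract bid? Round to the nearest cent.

E[u] = 0.375·√4900 + 0.375·√8100 + 0.125·√62500 + 0.125·√3600 = 0.375·70 + 0.375·90 + 0.125·250 + 0.125·60 = 98.75
CE = (98.75)² = 9751.5625

$9,751.56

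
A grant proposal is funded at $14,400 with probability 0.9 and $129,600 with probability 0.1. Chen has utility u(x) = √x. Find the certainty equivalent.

$20,736

E[u] = 0.9·√14400 + 0.1·√129600 = 0.9·120 + 0.1·360 = 144
CE = (144)² = 20736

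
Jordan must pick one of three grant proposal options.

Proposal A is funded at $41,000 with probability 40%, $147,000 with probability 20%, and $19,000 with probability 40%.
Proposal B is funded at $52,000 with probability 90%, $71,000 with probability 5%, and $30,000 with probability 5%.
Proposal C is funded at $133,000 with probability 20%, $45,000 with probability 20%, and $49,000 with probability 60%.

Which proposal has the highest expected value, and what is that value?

Proposal C ($65,000)

Proposal A = 0.4 × 41000 + 0.2 × 147000 + 0.4 × 19000 = 16400 + 29400 + 7600 = 53400
Proposal B = 0.9 × 52000 + 0.05 × 71000 + 0.05 × 30000 = 46800 + 3550 + 1500 = 51850
Proposal C = 0.2 × 133000 + 0.2 × 45000 + 0.6 × 49000 = 26600 + 9000 + 29400 = 65000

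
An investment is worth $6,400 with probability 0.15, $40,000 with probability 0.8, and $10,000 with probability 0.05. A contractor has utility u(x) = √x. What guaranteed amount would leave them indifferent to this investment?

$31,329

E[u] = 0.15·√6400 + 0.8·√40000 + 0.05·√10000 = 0.15·80 + 0.8·200 + 0.05·100 = 177
CE = (177)² = 31329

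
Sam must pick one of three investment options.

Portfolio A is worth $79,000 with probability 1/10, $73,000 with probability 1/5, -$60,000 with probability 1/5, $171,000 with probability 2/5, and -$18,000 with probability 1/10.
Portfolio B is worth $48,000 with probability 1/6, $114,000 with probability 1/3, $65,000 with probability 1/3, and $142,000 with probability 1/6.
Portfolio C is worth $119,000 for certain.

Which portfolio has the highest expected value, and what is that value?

Portfolio A = 1/10 × 79000 + 1/5 × 73000 + 1/5 × (-60000) + 2/5 × 171000 + 1/10 × (-18000) = 7900 + 14600 − 12000 + 68400 − 1800 = 77100
Portfolio B = 1/6 × 48000 + 1/3 × 114000 + 1/3 × 65000 + 1/6 × 142000 = 8000 + 38000 + 21666.6667 + 23666.6667 = 91333.3333
Portfolio C: 119000 (certain)

Portfolio C ($119,000)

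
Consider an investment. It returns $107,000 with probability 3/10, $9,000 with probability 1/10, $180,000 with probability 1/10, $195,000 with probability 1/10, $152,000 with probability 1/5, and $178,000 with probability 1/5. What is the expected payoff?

$136,500

EV = 3/10 × 107000 + 1/10 × 9000 + 1/10 × 180000 + 1/10 × 195000 + 1/5 × 152000 + 1/5 × 178000 = 32100 + 900 + 18000 + 19500 + 30400 + 35600 = 136500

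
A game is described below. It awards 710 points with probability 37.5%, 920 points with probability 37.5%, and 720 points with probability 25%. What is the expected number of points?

EV = 0.375 × 710 + 0.375 × 920 + 0.25 × 720 = 266.25 + 345 + 180 = 791.25

791.25 points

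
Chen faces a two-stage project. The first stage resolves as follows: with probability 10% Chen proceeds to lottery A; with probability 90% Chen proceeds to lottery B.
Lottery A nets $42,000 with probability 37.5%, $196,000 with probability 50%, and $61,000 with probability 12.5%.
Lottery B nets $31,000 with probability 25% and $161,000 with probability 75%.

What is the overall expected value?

EV(A) = 0.375 × 42000 + 0.5 × 196000 + 0.125 × 61000 = 15750 + 98000 + 7625 = 121375
EV(B) = 0.25 × 31000 + 0.75 × 161000 = 7750 + 120750 = 128500
Overall = 0.1 × 121375 + 0.9 × 128500 = 12137.5 + 115650 = 127787.5

$127,787.50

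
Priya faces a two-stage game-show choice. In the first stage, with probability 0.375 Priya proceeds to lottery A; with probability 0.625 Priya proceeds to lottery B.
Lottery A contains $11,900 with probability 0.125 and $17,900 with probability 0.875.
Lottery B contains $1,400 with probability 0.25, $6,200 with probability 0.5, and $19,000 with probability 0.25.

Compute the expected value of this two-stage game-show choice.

$11,556.25

EV(A) = 0.125 × 11900 + 0.875 × 17900 = 1487.5 + 15662.5 = 17150
EV(B) = 0.25 × 1400 + 0.5 × 6200 + 0.25 × 19000 = 350 + 3100 + 4750 = 8200
Overall = 0.375 × 17150 + 0.625 × 8200 = 6431.25 + 5125 = 11556.25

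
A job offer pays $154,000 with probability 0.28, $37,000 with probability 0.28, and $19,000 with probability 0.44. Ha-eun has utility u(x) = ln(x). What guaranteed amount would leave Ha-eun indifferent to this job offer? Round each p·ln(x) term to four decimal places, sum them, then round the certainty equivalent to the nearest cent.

E[u] = 0.28·ln(154000) + 0.28·ln(37000) + 0.44·ln(19000) = 3.3445 + 2.9452 + 4.3350 = 10.6247
CE = e^10.6247 ≈ 41138.51

$41,138.51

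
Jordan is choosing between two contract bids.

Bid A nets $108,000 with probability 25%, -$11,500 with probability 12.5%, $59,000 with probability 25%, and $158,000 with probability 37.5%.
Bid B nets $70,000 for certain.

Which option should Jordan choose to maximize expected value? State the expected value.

Bid A ($99,562.50)

Bid A = 0.25 × 108000 + 0.125 × (-11500) + 0.25 × 59000 + 0.375 × 158000 = 27000 − 1437.5 + 14750 + 59250 = 99562.5
Bid B: 70000 (certain)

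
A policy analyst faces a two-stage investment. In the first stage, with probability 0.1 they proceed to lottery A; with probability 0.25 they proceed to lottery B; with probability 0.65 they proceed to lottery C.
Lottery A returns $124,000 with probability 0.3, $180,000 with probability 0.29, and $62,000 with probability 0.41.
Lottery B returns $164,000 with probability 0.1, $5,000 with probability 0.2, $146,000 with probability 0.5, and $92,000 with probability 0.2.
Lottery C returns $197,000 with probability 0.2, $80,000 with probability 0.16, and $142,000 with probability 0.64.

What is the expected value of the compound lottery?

EV(A) = 0.3 × 124000 + 0.29 × 180000 + 0.41 × 62000 = 37200 + 52200 + 25420 = 114820
EV(B) = 0.1 × 164000 + 0.2 × 5000 + 0.5 × 146000 + 0.2 × 92000 = 16400 + 1000 + 73000 + 18400 = 108800
EV(C) = 0.2 × 197000 + 0.16 × 80000 + 0.64 × 142000 = 39400 + 12800 + 90880 = 143080
Overall = 0.1 × 114820 + 0.25 × 108800 + 0.65 × 143080 = 11482 + 27200 + 93002 = 131684

$131,684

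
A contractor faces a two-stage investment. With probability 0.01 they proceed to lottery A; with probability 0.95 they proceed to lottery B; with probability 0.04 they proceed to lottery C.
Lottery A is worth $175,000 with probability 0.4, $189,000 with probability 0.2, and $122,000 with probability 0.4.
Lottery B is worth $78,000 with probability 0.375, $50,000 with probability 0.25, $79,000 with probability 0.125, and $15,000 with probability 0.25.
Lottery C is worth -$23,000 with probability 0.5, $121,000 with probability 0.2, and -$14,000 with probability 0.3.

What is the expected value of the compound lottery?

EV(A) = 0.4 × 175000 + 0.2 × 189000 + 0.4 × 122000 = 70000 + 37800 + 48800 = 156600
EV(B) = 0.375 × 78000 + 0.25 × 50000 + 0.125 × 79000 + 0.25 × 15000 = 29250 + 12500 + 9875 + 3750 = 55375
EV(C) = 0.5 × (-23000) + 0.2 × 121000 + 0.3 × (-14000) = -11500 + 24200 − 4200 = 8500
Overall = 0.01 × 156600 + 0.95 × 55375 + 0.04 × 8500 = 1566 + 52606.25 + 340 = 54512.25

$54,512.25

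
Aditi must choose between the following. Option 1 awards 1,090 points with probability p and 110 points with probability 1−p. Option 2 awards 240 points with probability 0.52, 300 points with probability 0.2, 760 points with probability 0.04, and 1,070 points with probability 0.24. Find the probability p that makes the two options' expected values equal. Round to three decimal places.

EV(Option 2) = 0.52 × 240 + 0.2 × 300 + 0.04 × 760 + 0.24 × 1070 = 124.8 + 60 + 30.4 + 256.8 = 472
p·1090 + (1−p)·110 = 472
980p + 110 = 472
p = (472 − 110) / 980

p = 0.369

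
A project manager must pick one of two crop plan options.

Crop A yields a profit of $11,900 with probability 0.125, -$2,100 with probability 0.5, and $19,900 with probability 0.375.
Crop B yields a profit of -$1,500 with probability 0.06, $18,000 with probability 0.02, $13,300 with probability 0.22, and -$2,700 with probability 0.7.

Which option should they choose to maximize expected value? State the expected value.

Crop A = 0.125 × 11900 + 0.5 × (-2100) + 0.375 × 19900 = 1487.5 − 1050 + 7462.5 = 7900
Crop B = 0.06 × (-1500) + 0.02 × 18000 + 0.22 × 13300 + 0.7 × (-2700) = -90 + 360 + 2926 − 1890 = 1306

Crop A ($7,900)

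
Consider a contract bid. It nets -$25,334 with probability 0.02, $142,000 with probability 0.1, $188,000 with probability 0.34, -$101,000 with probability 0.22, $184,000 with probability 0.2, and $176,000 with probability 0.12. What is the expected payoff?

$113,313.32

EV = 0.02 × (-25334) + 0.1 × 142000 + 0.34 × 188000 + 0.22 × (-101000) + 0.2 × 184000 + 0.12 × 176000 = -506.68 + 14200 + 63920 − 22220 + 36800 + 21120 = 113313.32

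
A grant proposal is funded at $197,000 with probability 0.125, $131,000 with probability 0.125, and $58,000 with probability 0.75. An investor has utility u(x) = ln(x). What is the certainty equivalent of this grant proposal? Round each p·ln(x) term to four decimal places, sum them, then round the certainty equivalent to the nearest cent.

E[u] = 0.125·ln(197000) + 0.125·ln(131000) + 0.75·ln(58000) = 1.5239 + 1.4729 + 8.2261 = 11.2229
CE = e^11.2229 ≈ 74824.45

$74,824.45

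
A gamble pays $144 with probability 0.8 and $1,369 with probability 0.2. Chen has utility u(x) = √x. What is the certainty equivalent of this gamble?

E[u] = 0.8·√144 + 0.2·√1369 = 0.8·12 + 0.2·37 = 17
CE = (17)² = 289

$289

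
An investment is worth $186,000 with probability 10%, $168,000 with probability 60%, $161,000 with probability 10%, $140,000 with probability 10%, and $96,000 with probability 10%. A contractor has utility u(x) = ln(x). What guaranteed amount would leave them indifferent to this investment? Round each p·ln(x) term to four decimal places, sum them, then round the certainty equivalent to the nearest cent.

$156,905.66

E[u] = 0.1·ln(186000) + 0.6·ln(168000) + 0.1·ln(161000) + 0.1·ln(140000) + 0.1·ln(96000) = 1.2134 + 7.2190 + 1.1989 + 1.1849 + 1.1472 = 11.9634
CE = e^11.9634 ≈ 156905.66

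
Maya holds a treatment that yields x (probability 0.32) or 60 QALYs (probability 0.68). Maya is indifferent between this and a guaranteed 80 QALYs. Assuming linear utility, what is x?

0.32·x + 0.68·60 = 80
0.32·x = 80 − 40.8 = 39.2
x = 39.2 / 0.32 = 122.5

x = 122.5 QALYs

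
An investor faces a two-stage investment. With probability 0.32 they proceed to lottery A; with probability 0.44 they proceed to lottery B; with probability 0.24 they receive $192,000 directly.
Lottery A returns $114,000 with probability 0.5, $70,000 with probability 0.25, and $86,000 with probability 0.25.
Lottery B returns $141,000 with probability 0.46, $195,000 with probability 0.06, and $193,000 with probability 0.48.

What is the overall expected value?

$151,248

EV(A) = 0.5 × 114000 + 0.25 × 70000 + 0.25 × 86000 = 57000 + 17500 + 21500 = 96000
EV(B) = 0.46 × 141000 + 0.06 × 195000 + 0.48 × 193000 = 64860 + 11700 + 92640 = 169200
Branch C: 192000 (certain)
Overall = 0.32 × 96000 + 0.44 × 169200 + 0.24 × 192000 = 30720 + 74448 + 46080 = 151248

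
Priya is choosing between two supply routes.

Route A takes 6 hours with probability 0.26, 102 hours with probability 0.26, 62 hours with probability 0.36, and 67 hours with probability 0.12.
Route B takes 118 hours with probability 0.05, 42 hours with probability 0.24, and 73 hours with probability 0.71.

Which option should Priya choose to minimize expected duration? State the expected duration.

Route A = 0.26 × 6 + 0.26 × 102 + 0.36 × 62 + 0.12 × 67 = 1.56 + 26.52 + 22.32 + 8.04 = 58.44
Route B = 0.05 × 118 + 0.24 × 42 + 0.71 × 73 = 5.9 + 10.08 + 51.83 = 67.81

Route A (58.44 hours)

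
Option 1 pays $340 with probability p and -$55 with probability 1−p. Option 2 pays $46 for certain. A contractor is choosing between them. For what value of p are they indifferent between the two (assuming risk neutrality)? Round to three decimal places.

p = 0.256

p·340 + (1−p)·(-55) = 46
395p − 55 = 46
p = (46 + 55) / 395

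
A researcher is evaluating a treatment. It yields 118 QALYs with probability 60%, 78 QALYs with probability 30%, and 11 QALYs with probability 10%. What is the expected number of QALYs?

EV = 0.6 × 118 + 0.3 × 78 + 0.1 × 11 = 70.8 + 23.4 + 1.1 = 95.3

95.3 QALYs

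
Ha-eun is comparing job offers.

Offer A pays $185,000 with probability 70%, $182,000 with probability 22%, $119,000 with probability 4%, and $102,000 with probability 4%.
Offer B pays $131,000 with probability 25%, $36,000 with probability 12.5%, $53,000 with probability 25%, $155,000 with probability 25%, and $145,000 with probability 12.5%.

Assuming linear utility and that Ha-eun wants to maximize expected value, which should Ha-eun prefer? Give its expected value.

Offer A ($178,380)

Offer A = 0.7 × 185000 + 0.22 × 182000 + 0.04 × 119000 + 0.04 × 102000 = 129500 + 40040 + 4760 + 4080 = 178380
Offer B = 0.25 × 131000 + 0.125 × 36000 + 0.25 × 53000 + 0.25 × 155000 + 0.125 × 145000 = 32750 + 4500 + 13250 + 38750 + 18125 = 107375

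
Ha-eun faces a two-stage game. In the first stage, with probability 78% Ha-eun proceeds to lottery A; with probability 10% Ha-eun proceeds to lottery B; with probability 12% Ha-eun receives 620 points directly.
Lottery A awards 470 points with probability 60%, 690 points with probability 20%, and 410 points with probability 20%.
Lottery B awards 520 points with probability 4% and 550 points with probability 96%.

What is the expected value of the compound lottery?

520.84 points

EV(A) = 0.6 × 470 + 0.2 × 690 + 0.2 × 410 = 282 + 138 + 82 = 502
EV(B) = 0.04 × 520 + 0.96 × 550 = 20.8 + 528 = 548.8
Branch C: 620 (certain)
Overall = 0.78 × 502 + 0.1 × 548.8 + 0.12 × 620 = 391.56 + 54.88 + 74.4 = 520.84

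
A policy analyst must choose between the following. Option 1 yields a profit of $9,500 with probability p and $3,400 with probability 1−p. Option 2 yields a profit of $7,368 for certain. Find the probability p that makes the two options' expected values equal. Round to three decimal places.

p = 0.650

p·9500 + (1−p)·3400 = 7368
6100p + 3400 = 7368
p = (7368 − 3400) / 6100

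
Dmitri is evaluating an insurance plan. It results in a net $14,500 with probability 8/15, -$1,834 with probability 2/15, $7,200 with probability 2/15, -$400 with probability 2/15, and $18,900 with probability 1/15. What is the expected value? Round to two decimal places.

$9,655.47

EV = 8/15 × 14500 + 2/15 × (-1834) + 2/15 × 7200 + 2/15 × (-400) + 1/15 × 18900 = 7733.3333 − 244.5333 + 960 − 53.3333 + 1260 = 9655.4667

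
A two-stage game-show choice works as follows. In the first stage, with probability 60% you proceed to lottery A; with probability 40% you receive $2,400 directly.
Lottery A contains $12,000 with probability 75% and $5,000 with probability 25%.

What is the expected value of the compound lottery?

EV(A) = 0.75 × 12000 + 0.25 × 5000 = 9000 + 1250 = 10250
Branch B: 2400 (certain)
Overall = 0.6 × 10250 + 0.4 × 2400 = 6150 + 960 = 7110

$7,110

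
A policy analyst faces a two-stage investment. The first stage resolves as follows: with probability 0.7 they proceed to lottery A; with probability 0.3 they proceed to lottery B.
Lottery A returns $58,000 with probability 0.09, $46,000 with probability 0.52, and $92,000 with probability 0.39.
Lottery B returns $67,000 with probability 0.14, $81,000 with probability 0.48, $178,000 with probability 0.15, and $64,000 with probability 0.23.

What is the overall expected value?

EV(A) = 0.09 × 58000 + 0.52 × 46000 + 0.39 × 92000 = 5220 + 23920 + 35880 = 65020
EV(B) = 0.14 × 67000 + 0.48 × 81000 + 0.15 × 178000 + 0.23 × 64000 = 9380 + 38880 + 26700 + 14720 = 89680
Overall = 0.7 × 65020 + 0.3 × 89680 = 45514 + 26904 = 72418

$72,418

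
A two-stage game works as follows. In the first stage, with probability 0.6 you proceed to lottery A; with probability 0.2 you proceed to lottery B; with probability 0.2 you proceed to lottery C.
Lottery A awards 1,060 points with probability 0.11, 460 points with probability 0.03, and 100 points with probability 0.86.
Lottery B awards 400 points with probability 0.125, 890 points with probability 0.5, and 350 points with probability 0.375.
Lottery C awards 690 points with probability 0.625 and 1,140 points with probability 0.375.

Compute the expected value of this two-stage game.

EV(A) = 0.11 × 1060 + 0.03 × 460 + 0.86 × 100 = 116.6 + 13.8 + 86 = 216.4
EV(B) = 0.125 × 400 + 0.5 × 890 + 0.375 × 350 = 50 + 445 + 131.25 = 626.25
EV(C) = 0.625 × 690 + 0.375 × 1140 = 431.25 + 427.5 = 858.75
Overall = 0.6 × 216.4 + 0.2 × 626.25 + 0.2 × 858.75 = 129.84 + 125.25 + 171.75 = 426.84

426.84 points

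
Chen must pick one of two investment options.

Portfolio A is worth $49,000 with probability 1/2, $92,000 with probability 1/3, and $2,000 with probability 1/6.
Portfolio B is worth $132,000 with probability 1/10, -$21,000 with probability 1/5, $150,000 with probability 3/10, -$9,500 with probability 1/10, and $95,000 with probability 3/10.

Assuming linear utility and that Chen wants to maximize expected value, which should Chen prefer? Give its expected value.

Portfolio A = 1/2 × 49000 + 1/3 × 92000 + 1/6 × 2000 = 24500 + 30666.6667 + 333.3333 = 55500
Portfolio B = 1/10 × 132000 + 1/5 × (-21000) + 3/10 × 150000 + 1/10 × (-9500) + 3/10 × 95000 = 13200 − 4200 + 45000 − 950 + 28500 = 81550

Portfolio B ($81,550)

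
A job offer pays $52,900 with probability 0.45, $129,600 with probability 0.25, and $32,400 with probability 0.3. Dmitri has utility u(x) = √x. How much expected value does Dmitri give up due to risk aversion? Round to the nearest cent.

$4,668.75

E[u] = 0.45·√52900 + 0.25·√129600 + 0.3·√32400 = 0.45·230 + 0.25·360 + 0.3·180 = 247.5
CE = (247.5)² = 61256.25
Risk premium = EV − CE = 65925 − 61256.25 = 4668.75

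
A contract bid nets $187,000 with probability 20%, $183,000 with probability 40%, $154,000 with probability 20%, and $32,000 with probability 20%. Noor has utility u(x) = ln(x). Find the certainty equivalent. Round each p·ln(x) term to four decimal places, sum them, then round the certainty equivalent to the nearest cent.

E[u] = 0.2·ln(187000) + 0.4·ln(183000) + 0.2·ln(154000) + 0.2·ln(32000) = 2.4278 + 4.8469 + 2.3889 + 2.0747 = 11.7383
CE = e^11.7383 ≈ 125279.18

$125,279.18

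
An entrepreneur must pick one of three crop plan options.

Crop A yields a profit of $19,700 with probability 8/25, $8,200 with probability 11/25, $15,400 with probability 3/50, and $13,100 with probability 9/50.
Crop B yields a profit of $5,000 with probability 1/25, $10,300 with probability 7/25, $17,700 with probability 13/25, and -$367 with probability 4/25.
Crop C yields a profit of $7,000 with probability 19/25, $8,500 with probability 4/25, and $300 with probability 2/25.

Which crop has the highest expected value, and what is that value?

Crop A = 8/25 × 19700 + 11/25 × 8200 + 3/50 × 15400 + 9/50 × 13100 = 6304 + 3608 + 924 + 2358 = 13194
Crop B = 1/25 × 5000 + 7/25 × 10300 + 13/25 × 17700 + 4/25 × (-367) = 200 + 2884 + 9204 − 58.72 = 12229.28
Crop C = 19/25 × 7000 + 4/25 × 8500 + 2/25 × 300 = 5320 + 1360 + 24 = 6704

Crop A ($13,194)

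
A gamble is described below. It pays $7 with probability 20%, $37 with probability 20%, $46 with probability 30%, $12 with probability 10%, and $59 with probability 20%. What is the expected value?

$35.60

EV = 0.2 × 7 + 0.2 × 37 + 0.3 × 46 + 0.1 × 12 + 0.2 × 59 = 1.4 + 7.4 + 13.8 + 1.2 + 11.8 = 35.6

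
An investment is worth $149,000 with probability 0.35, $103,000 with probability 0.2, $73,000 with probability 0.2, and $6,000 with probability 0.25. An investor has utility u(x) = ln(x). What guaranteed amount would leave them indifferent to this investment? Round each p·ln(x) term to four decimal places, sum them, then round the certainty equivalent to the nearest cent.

E[u] = 0.35·ln(149000) + 0.2·ln(103000) + 0.2·ln(73000) + 0.25·ln(6000) = 4.1691 + 2.3085 + 2.2396 + 2.1749 = 10.8921
CE = e^10.8921 ≈ 53750.06

$53,750.06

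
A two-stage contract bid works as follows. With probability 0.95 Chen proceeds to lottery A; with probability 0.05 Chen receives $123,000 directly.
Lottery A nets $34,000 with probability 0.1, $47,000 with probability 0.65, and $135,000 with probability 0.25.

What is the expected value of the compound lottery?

$70,465

EV(A) = 0.1 × 34000 + 0.65 × 47000 + 0.25 × 135000 = 3400 + 30550 + 33750 = 67700
Branch B: 123000 (certain)
Overall = 0.95 × 67700 + 0.05 × 123000 = 64315 + 6150 = 70465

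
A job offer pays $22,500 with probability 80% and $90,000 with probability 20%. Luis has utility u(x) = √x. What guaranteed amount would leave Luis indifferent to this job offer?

$32,400

E[u] = 0.8·√22500 + 0.2·√90000 = 0.8·150 + 0.2·300 = 180
CE = (180)² = 32400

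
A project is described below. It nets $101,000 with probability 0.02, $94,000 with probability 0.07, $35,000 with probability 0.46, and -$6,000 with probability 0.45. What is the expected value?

$22,000

EV = 0.02 × 101000 + 0.07 × 94000 + 0.46 × 35000 + 0.45 × (-6000) = 2020 + 6580 + 16100 − 2700 = 22000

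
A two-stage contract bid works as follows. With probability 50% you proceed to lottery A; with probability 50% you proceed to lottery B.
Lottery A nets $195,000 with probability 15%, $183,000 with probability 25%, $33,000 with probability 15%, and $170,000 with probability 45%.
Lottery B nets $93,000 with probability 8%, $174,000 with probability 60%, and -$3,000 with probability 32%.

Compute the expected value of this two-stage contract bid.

EV(A) = 0.15 × 195000 + 0.25 × 183000 + 0.15 × 33000 + 0.45 × 170000 = 29250 + 45750 + 4950 + 76500 = 156450
EV(B) = 0.08 × 93000 + 0.6 × 174000 + 0.32 × (-3000) = 7440 + 104400 − 960 = 110880
Overall = 0.5 × 156450 + 0.5 × 110880 = 78225 + 55440 = 133665

$133,665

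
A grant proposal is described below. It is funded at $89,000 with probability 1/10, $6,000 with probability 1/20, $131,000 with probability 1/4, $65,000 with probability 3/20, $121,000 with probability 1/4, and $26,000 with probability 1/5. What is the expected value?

$87,150

EV = 1/10 × 89000 + 1/20 × 6000 + 1/4 × 131000 + 3/20 × 65000 + 1/4 × 121000 + 1/5 × 26000 = 8900 + 300 + 32750 + 9750 + 30250 + 5200 = 87150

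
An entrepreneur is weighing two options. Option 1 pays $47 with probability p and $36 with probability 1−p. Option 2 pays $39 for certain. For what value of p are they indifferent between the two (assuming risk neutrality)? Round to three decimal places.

p·47 + (1−p)·36 = 39
11p + 36 = 39
p = (39 − 36) / 11

p = 0.273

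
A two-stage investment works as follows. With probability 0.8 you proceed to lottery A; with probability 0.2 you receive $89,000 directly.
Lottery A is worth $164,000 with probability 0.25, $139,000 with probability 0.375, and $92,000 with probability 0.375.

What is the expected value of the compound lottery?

EV(A) = 0.25 × 164000 + 0.375 × 139000 + 0.375 × 92000 = 41000 + 52125 + 34500 = 127625
Branch B: 89000 (certain)
Overall = 0.8 × 127625 + 0.2 × 89000 = 102100 + 17800 = 119900

$119,900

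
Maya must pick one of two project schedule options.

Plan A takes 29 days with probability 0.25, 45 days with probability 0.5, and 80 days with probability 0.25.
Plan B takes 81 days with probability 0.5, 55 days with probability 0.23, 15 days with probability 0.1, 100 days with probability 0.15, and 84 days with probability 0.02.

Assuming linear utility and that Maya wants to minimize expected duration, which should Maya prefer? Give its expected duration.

Plan A = 0.25 × 29 + 0.5 × 45 + 0.25 × 80 = 7.25 + 22.5 + 20 = 49.75
Plan B = 0.5 × 81 + 0.23 × 55 + 0.1 × 15 + 0.15 × 100 + 0.02 × 84 = 40.5 + 12.65 + 1.5 + 15 + 1.68 = 71.33

Plan A (49.75 days)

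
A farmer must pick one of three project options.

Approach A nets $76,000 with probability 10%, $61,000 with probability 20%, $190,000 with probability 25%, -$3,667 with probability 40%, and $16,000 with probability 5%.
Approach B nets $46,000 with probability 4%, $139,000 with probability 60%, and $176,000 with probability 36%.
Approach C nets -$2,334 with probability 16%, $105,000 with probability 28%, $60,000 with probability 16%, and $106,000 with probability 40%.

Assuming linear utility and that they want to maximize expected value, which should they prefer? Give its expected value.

Approach A = 0.1 × 76000 + 0.2 × 61000 + 0.25 × 190000 + 0.4 × (-3667) + 0.05 × 16000 = 7600 + 12200 + 47500 − 1466.8 + 800 = 66633.2
Approach B = 0.04 × 46000 + 0.6 × 139000 + 0.36 × 176000 = 1840 + 83400 + 63360 = 148600
Approach C = 0.16 × (-2334) + 0.28 × 105000 + 0.16 × 60000 + 0.4 × 106000 = -373.44 + 29400 + 9600 + 42400 = 81026.56

Approach B ($148,600)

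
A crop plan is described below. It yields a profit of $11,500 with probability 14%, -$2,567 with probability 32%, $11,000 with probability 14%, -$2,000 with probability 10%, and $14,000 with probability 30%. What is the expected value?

EV = 0.14 × 11500 + 0.32 × (-2567) + 0.14 × 11000 + 0.1 × (-2000) + 0.3 × 14000 = 1610 − 821.44 + 1540 − 200 + 4200 = 6328.56

$6,328.56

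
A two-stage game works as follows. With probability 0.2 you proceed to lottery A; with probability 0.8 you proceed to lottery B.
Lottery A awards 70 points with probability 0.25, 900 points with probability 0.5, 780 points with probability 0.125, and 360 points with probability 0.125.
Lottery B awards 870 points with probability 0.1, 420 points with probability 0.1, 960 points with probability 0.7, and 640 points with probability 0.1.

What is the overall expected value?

814 points

EV(A) = 0.25 × 70 + 0.5 × 900 + 0.125 × 780 + 0.125 × 360 = 17.5 + 450 + 97.5 + 45 = 610
EV(B) = 0.1 × 870 + 0.1 × 420 + 0.7 × 960 + 0.1 × 640 = 87 + 42 + 672 + 64 = 865
Overall = 0.2 × 610 + 0.8 × 865 = 122 + 692 = 814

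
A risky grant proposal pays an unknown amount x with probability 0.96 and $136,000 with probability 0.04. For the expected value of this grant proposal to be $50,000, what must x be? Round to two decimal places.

x = $46,416.67

0.96·x + 0.04·136000 = 50000
0.96·x = 50000 − 5440 = 44560
x = 44560 / 0.96 = 46416.6667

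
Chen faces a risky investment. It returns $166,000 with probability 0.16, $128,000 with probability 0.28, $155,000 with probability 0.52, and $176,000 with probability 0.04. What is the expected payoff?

EV = 0.16 × 166000 + 0.28 × 128000 + 0.52 × 155000 + 0.04 × 176000 = 26560 + 35840 + 80600 + 7040 = 150040

$150,040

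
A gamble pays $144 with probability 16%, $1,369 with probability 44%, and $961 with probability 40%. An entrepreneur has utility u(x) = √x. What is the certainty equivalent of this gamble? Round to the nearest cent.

E[u] = 0.16·√144 + 0.44·√1369 + 0.4·√961 = 0.16·12 + 0.44·37 + 0.4·31 = 30.6
CE = (30.6)² = 936.36

$936.36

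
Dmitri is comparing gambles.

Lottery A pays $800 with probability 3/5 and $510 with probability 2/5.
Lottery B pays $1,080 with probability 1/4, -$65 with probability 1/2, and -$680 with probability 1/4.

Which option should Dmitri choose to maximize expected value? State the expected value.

Lottery A ($684)

Lottery A = 3/5 × 800 + 2/5 × 510 = 480 + 204 = 684
Lottery B = 1/4 × 1080 + 1/2 × (-65) + 1/4 × (-680) = 270 − 32.5 − 170 = 67.5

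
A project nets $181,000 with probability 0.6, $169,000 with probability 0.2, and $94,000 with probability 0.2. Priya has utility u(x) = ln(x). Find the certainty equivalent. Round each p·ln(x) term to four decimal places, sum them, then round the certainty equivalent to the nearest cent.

$156,607.82

E[u] = 0.6·ln(181000) + 0.2·ln(169000) + 0.2·ln(94000) = 7.2638 + 2.4075 + 2.2902 = 11.9615
CE = e^11.9615 ≈ 156607.82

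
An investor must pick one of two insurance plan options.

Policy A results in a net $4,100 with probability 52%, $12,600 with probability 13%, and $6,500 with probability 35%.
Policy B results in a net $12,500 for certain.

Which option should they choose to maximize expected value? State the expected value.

Policy B ($12,500)

Policy A = 0.52 × 4100 + 0.13 × 12600 + 0.35 × 6500 = 2132 + 1638 + 2275 = 6045
Policy B: 12500 (certain)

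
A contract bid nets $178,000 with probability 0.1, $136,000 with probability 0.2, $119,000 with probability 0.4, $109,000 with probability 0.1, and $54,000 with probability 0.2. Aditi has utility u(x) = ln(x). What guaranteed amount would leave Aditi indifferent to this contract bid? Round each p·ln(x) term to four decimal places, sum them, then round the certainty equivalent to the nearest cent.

$107,699.48

E[u] = 0.1·ln(178000) + 0.2·ln(136000) + 0.4·ln(119000) + 0.1·ln(109000) + 0.2·ln(54000) = 1.2090 + 2.3641 + 4.6748 + 1.1599 + 2.1793 = 11.5871
CE = e^11.5871 ≈ 107699.48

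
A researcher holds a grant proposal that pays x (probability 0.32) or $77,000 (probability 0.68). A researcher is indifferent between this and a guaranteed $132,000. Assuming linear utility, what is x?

x = $248,875

0.32·x + 0.68·77000 = 132000
0.32·x = 132000 − 52360 = 79640
x = 79640 / 0.32 = 248875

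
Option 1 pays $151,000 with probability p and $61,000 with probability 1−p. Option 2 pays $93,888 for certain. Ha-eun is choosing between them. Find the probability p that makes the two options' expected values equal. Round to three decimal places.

p·151000 + (1−p)·61000 = 93888
90000p + 61000 = 93888
p = (93888 − 61000) / 90000

p = 0.365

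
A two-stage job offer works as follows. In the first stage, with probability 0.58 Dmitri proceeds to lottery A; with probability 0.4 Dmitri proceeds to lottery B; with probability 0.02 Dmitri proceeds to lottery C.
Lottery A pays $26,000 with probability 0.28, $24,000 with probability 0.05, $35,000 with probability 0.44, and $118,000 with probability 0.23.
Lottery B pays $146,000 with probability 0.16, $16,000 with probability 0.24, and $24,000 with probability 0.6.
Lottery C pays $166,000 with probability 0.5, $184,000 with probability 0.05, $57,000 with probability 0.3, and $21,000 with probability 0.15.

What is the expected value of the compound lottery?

EV(A) = 0.28 × 26000 + 0.05 × 24000 + 0.44 × 35000 + 0.23 × 118000 = 7280 + 1200 + 15400 + 27140 = 51020
EV(B) = 0.16 × 146000 + 0.24 × 16000 + 0.6 × 24000 = 23360 + 3840 + 14400 = 41600
EV(C) = 0.5 × 166000 + 0.05 × 184000 + 0.3 × 57000 + 0.15 × 21000 = 83000 + 9200 + 17100 + 3150 = 112450
Overall = 0.58 × 51020 + 0.4 × 41600 + 0.02 × 112450 = 29591.6 + 16640 + 2249 = 48480.6

$48,480.60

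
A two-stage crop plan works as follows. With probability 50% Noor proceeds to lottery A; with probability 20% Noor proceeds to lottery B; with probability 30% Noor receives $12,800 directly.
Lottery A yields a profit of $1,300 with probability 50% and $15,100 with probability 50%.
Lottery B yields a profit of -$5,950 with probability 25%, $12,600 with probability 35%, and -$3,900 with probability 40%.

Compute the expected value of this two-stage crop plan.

EV(A) = 0.5 × 1300 + 0.5 × 15100 = 650 + 7550 = 8200
EV(B) = 0.25 × (-5950) + 0.35 × 12600 + 0.4 × (-3900) = -1487.5 + 4410 − 1560 = 1362.5
Branch C: 12800 (certain)
Overall = 0.5 × 8200 + 0.2 × 1362.5 + 0.3 × 12800 = 4100 + 272.5 + 3840 = 8212.5

$8,212.50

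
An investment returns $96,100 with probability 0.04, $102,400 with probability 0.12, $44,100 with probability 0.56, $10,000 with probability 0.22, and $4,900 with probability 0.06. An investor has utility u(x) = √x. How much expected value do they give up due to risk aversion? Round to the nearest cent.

$5,452.84

E[u] = 0.04·√96100 + 0.12·√102400 + 0.56·√44100 + 0.22·√10000 + 0.06·√4900 = 0.04·310 + 0.12·320 + 0.56·210 + 0.22·100 + 0.06·70 = 194.6
CE = (194.6)² = 37869.16
Risk premium = EV − CE = 43322 − 37869.16 = 5452.84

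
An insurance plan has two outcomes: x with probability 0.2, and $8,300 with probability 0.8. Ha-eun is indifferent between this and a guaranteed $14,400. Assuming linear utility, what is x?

0.2·x + 0.8·8300 = 14400
0.2·x = 14400 − 6640 = 7760
x = 7760 / 0.2 = 38800

x = $38,800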